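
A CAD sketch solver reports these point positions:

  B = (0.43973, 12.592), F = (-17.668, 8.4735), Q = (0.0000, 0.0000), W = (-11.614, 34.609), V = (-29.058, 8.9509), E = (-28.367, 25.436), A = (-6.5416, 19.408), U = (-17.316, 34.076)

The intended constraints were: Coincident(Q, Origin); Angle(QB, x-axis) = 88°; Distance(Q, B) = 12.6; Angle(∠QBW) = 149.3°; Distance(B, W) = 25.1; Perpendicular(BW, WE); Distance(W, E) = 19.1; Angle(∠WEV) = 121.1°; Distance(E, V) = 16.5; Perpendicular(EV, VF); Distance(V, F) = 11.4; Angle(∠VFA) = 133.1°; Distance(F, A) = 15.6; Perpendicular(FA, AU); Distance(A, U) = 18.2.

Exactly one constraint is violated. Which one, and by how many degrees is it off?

Perpendicular(FA, AU) — off by 8.20°.

Q = (0.00, 0.00) ✓; QB at 88.00° ✓; |QB| = 12.60 ✓; ∠QBW = 149.3° ✓; |BW| = 25.10 ✓; ∠(BW, WE) = 90.00° ✓; |WE| = 19.10 ✓; ∠WEV = 121.1° ✓; |EV| = 16.50 ✓; ∠(EV, VF) = 90.00° ✓; |VF| = 11.40 ✓; ∠VFA = 133.1° ✓; |FA| = 15.60 ✓; ∠(FA, AU) = 81.80° ✗; |AU| = 18.20 ✓.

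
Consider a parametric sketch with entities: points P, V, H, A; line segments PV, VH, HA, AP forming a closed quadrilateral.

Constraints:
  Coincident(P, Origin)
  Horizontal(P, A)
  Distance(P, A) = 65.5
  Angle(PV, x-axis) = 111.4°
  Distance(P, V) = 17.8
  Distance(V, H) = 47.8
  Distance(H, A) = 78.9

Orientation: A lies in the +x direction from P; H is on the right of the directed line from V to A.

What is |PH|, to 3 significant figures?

32.0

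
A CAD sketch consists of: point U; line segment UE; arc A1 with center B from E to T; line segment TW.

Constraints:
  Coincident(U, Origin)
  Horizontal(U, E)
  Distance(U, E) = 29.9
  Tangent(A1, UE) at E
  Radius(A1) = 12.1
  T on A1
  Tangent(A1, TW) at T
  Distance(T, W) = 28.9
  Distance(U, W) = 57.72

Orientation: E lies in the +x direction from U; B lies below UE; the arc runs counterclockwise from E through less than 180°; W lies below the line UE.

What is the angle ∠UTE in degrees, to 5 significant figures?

70.487°

Checks: ∠(BE, EU) = 90.00° ✓; |BT| = 12.10 ✓; ∠(BT, TW) = 90.00° ✓; |TW| = 28.90 ✓; |UW| = 57.72 ✓.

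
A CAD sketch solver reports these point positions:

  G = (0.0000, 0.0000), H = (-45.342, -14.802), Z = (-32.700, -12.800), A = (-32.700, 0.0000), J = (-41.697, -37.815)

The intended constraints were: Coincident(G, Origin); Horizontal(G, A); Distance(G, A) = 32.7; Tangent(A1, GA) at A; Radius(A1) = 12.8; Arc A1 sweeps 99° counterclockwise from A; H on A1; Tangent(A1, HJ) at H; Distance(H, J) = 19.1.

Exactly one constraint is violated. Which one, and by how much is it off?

Distance(H, J) = 19.1 — off by 4.20.

G = (0.00, 0.00) ✓; G.y = 0.00, A.y = 0.00 ✓; |GA| = 32.70 ✓; ∠(ZA, AG) = 90.00° ✓; |ZA| = 12.80 ✓; bearing(Z→H) − bearing(Z→A) = 99.00° ✓; |ZH| = 12.80 ✓; ∠(ZH, HJ) = 90.00° ✓; |HJ| = 23.30 ✗.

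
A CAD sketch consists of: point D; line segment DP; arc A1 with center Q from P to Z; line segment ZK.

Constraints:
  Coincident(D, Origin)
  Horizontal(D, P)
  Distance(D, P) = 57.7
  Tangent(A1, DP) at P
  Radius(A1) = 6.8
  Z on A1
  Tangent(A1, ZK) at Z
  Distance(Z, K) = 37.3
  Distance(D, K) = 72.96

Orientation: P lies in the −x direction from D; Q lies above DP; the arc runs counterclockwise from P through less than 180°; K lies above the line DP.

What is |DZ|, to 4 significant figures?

51.63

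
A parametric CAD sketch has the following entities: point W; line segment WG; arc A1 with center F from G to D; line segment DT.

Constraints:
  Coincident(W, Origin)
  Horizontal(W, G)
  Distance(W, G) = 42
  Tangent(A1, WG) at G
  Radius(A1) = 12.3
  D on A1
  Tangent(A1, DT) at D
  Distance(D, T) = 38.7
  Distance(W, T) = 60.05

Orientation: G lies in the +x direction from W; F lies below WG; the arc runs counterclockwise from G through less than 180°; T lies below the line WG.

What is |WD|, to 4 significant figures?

32.32

Checks: |WG| = 42.00 ✓; ∠(FG, GW) = 90.00° ✓; |FD| = 12.30 ✓; ∠(FD, DT) = 90.00° ✓; |DT| = 38.70 ✓; |WT| = 60.05 ✓.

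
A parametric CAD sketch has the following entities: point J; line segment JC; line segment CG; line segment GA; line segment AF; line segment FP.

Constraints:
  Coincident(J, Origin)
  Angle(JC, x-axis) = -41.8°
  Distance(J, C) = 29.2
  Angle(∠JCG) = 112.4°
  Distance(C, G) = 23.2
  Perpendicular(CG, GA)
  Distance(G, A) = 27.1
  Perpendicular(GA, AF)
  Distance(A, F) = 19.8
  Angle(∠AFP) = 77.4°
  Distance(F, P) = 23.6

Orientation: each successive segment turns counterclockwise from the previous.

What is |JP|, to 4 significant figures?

30.21

J is at the origin; JC runs at -41.8° with length 29.2, so C = (21.77, -19.46). ∠JCG = 112.4° gives CG at 25.80° from the x-axis; with |CG| = 23.2, G = (42.66, -9.365). CG is perpendicular to GA, so GA runs at 115.8°; with |GA| = 27.1, A = (30.86, 15.03). GA is perpendicular to AF, so AF runs at -154.2°; with |AF| = 19.8, F = (13.03, 6.416). ∠AFP = 77.4° gives FP at -51.60° from the x-axis; with |FP| = 23.6, P = (27.69, -12.08). Then |JP| = |P − J| = 30.21.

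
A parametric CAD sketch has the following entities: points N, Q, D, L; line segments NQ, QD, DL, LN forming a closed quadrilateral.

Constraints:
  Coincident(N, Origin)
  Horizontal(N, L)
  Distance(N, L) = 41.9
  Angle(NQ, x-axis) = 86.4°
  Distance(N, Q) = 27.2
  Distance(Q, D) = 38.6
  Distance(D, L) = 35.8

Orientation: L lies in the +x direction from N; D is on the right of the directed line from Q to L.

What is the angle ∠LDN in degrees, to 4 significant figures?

107.7°

Checks: |NL| = 41.90 ✓; |NQ| = 27.20 ✓; |QD| = 38.60 ✓; |DL| = 35.80 ✓.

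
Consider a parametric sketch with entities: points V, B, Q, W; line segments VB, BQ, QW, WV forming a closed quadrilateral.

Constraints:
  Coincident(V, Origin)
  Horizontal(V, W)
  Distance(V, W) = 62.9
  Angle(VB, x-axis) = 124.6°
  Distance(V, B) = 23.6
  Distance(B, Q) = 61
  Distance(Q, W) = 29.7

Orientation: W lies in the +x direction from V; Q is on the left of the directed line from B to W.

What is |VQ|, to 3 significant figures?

53.6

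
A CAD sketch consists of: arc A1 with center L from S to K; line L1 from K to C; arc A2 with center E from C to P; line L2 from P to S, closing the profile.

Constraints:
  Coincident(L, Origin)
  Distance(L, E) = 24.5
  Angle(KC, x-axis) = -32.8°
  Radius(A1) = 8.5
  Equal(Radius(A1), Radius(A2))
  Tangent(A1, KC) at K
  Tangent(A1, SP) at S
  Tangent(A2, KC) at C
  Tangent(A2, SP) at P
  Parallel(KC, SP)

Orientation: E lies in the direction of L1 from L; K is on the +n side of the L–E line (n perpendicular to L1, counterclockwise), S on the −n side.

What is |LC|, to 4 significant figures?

25.93

The slot axis is L1's direction at -32.8°, so u = (cos -32.8°, sin -32.8°) = (0.8406, -0.5417) and n = (−sin -32.8°, cos -32.8°) = (0.5417, 0.8406). L is at the origin and E lies 24.5 along u from L, so E = 24.5·u = (20.59, -13.27). Tangency of A1 to both parallel lines with radius 8.5 puts K and S at L ± 8.5·n: K = (4.605, 7.145), S = (-4.605, -7.145). Equal radii place C and P the same way about E: C = E + 8.5·n = (25.20, -6.127), P = E − 8.5·n = (15.99, -20.42). Then |LC| = |C − L| = 25.93.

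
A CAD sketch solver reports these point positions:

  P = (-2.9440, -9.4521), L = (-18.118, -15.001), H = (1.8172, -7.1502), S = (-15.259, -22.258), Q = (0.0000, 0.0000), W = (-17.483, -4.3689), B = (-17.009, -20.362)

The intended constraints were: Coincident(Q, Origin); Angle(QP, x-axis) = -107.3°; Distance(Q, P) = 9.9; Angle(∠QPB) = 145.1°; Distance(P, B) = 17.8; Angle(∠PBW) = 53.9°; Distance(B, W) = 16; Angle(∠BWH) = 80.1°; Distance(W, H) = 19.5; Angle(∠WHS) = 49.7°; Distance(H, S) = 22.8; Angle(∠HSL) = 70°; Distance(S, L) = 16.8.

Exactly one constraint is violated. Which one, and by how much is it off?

Distance(S, L) = 16.8 — off by 9.00.

Q = (0.00, 0.00) ✓; QP at -107.3° ✓; |QP| = 9.900 ✓; ∠QPB = 145.1° ✓; |PB| = 17.80 ✓; ∠PBW = 53.90° ✓; |BW| = 16.00 ✓; ∠BWH = 80.10° ✓; |WH| = 19.50 ✓; ∠WHS = 49.70° ✓; |HS| = 22.80 ✓; ∠HSL = 70.00° ✓; |SL| = 7.800 ✗.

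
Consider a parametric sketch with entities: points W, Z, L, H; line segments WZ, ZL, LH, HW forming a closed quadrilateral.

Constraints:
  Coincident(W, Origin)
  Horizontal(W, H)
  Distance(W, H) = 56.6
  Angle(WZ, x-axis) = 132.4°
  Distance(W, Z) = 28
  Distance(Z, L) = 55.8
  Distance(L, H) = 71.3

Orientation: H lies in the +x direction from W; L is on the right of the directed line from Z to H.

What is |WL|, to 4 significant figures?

34.25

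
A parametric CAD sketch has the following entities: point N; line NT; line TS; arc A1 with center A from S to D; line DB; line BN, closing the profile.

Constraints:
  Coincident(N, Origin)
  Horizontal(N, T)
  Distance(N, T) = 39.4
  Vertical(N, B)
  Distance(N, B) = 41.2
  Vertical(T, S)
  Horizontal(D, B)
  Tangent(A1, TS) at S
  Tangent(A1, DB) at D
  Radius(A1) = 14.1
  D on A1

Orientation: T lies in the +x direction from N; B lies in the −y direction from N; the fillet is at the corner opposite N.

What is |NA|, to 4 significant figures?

37.07

N is at the origin; NT is horizontal with |NT| = 39.4 and T on the +x side, so T = (39.40, 0.000). NB is vertical with |NB| = 41.2 and B on the −y side, so B = (0.000, -41.20). The virtual corner opposite N is at (39.40, -41.20). A1 meets TS tangentially, so AS is at right angles to TS and tangency of A1 to DB means the radius AD is perpendicular to DB, with radius 14.1, so the center A sits 14.1 in from both sides at A = (25.30, -27.10). Then |NA| = |A − N| = 37.07.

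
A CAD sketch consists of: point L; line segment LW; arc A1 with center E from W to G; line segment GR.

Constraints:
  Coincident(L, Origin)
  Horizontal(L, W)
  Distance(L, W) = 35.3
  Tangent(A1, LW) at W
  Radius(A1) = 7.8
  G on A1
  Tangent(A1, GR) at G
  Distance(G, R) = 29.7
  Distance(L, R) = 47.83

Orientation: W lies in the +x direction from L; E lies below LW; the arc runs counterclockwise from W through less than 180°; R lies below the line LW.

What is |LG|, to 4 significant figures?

28.72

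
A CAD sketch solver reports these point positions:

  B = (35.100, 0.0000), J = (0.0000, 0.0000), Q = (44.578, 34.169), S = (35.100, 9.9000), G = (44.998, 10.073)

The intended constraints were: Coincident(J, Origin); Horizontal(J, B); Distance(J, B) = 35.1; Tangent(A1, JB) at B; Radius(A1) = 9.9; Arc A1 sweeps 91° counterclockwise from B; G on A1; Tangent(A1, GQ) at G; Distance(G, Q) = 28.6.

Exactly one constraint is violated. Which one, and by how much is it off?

Distance(G, Q) = 28.6 — off by 4.50.

J = (0.00, 0.00) ✓; J.y = 0.00, B.y = 0.00 ✓; |JB| = 35.10 ✓; ∠(SB, BJ) = 90.00° ✓; |SB| = 9.900 ✓; bearing(S→G) − bearing(S→B) = 91.00° ✓; |SG| = 9.900 ✓; ∠(SG, GQ) = 90.00° ✓; |GQ| = 24.10 ✗.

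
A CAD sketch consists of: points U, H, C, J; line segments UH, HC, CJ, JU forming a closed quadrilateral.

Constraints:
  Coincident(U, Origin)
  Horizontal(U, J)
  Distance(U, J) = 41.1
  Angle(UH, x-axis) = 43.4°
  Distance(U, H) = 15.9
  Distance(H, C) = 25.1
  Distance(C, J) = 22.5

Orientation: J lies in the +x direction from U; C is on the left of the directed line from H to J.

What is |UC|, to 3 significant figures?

40.5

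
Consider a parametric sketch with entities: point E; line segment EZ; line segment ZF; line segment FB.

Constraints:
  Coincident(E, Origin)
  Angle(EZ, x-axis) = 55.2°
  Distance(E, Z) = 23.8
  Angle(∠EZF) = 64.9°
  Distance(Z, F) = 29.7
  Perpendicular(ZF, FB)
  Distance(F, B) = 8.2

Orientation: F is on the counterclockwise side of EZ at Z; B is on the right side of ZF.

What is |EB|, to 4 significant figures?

35.63

E is at the origin; EZ runs at 55.2° with length 23.8, so Z = 23.8·(cos 55.2°, sin 55.2°) = (13.58, 19.54). ∠EZF = 64.9°, so ZF runs at 55.2° + (180° − 64.9°) = 170.3° from the x-axis; with |ZF| = 29.7, F = Z + 29.7·(cos 170.3°, sin 170.3°) = (-15.69, 24.55). ZF ⟂ FB; with |FB| = 8.2 on the right of ZF, B = F + 8.2·(0.1685, 0.9857) = (-14.31, 32.63). Then |EB| = |B − E| = 35.63.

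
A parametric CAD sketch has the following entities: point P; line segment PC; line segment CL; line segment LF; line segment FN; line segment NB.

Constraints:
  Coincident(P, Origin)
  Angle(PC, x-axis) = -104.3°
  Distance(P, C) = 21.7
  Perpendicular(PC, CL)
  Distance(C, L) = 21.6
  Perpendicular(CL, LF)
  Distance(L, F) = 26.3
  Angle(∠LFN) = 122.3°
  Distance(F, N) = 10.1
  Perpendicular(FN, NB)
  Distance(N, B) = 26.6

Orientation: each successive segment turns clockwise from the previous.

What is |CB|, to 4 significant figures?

9.285

P is at the origin; PC runs at -104.3° with length 21.7, so C = (-5.360, -21.03). The perpendicularity gives CL at right angles to PC, so CL runs at 165.7°; with |CL| = 21.6, L = (-26.29, -15.69). The perpendicularity gives LF at right angles to CL, so LF runs at 75.70°; with |LF| = 26.3, F = (-19.79, 9.793). ∠LFN = 122.3° gives FN at 18.00° from the x-axis; with |FN| = 10.1, N = (-10.19, 12.91). FN is perpendicular to NB, so NB runs at -72.00°; with |NB| = 26.6, B = (-1.969, -12.38). Then |CB| = |B − C| = 9.285.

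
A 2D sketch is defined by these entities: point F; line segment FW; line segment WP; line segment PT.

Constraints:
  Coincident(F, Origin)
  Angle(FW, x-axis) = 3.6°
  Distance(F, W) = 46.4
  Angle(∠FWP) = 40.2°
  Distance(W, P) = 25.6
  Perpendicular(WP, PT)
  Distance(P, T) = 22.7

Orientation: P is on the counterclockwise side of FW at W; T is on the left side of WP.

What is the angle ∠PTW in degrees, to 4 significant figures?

48.44°

F is at the origin; FW runs at 3.6° with length 46.4, so W = 46.4·(cos 3.6°, sin 3.6°) = (46.31, 2.913). ∠FWP = 40.2°, so WP runs at 3.6° + (180° − 40.2°) = 143.4° from the x-axis; with |WP| = 25.6, P = W + 25.6·(cos 143.4°, sin 143.4°) = (25.76, 18.18). WP is perpendicular to PT; with |PT| = 22.7 on the left of WP, T = P + 22.7·(-0.5962, -0.8028) = (12.22, -0.04712). Then cos ∠PTW = TP·TW / (|TP||TW|), giving 48.44°.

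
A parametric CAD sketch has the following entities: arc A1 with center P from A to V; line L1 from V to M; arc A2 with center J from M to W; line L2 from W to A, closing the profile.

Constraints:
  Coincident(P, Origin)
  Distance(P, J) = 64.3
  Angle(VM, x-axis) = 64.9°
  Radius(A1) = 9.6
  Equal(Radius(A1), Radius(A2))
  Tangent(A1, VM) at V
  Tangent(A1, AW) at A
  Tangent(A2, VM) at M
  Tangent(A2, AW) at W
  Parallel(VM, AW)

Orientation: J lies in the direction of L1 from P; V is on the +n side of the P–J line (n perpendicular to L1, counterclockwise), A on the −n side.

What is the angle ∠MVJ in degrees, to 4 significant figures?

8.492°

The slot axis is L1's direction at 64.9°, so u = (cos 64.9°, sin 64.9°) = (0.4242, 0.9056) and n = (−sin 64.9°, cos 64.9°) = (-0.9056, 0.4242). P is at the origin and J lies 64.3 along u from P, so J = 64.3·u = (27.28, 58.23). Tangency of A1 to both parallel lines with radius 9.6 puts V and A at P ± 9.6·n: V = (-8.693, 4.072), A = (8.693, -4.072). Equal radii place M and W the same way about J: M = J + 9.6·n = (18.58, 62.30), W = J − 9.6·n = (35.97, 54.16). Then cos ∠MVJ = VM·VJ / (|VM||VJ|), giving 8.492°.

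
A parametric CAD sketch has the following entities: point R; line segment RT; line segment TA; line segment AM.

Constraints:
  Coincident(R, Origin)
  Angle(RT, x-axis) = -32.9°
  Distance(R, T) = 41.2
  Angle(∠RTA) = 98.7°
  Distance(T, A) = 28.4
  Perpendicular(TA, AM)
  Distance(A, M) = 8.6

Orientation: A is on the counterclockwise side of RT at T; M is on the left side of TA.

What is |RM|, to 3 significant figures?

47.2

∠RTA = 98.7°, so TA runs at -32.9° + (180° − 98.7°) = 48.4° from the x-axis; with |TA| = 28.4, A = T + 28.4·(cos 48.4°, sin 48.4°) = (53.4, -1.14). The perpendicularity gives AM at right angles to TA; with |AM| = 8.6 on the left of TA, M = A + 8.6·(-0.748, 0.664) = (47.0, 4.57). Then |RM| = |M − R| = 47.2.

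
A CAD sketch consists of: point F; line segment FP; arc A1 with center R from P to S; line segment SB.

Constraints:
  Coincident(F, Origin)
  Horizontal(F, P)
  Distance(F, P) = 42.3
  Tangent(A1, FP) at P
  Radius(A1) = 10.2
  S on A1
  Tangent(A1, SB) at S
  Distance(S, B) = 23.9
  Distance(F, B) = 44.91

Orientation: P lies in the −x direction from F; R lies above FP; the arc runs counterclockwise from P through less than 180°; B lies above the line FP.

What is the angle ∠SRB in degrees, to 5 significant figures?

66.888°

Checks: |RS| = 10.20 ✓; ∠(RS, SB) = 90.00° ✓; |SB| = 23.90 ✓; |FB| = 44.91 ✓.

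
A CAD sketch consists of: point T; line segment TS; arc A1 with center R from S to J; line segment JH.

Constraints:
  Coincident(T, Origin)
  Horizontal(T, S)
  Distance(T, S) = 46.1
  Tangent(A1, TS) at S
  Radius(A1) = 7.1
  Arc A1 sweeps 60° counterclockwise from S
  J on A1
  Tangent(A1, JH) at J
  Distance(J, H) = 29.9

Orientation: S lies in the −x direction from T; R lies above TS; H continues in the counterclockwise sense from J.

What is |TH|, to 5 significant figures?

38.627

T is at the origin; TS is horizontal with |TS| = 46.1 and S on the −x side, so S = (-46.100, 0.0000). The tangent condition forces RS to be normal to TS, so R = S + (0, 7.1) = (-46.100, 7.1000). On A1, S sits at bearing -90° from R; a 60° counterclockwise sweep puts J at bearing -30°, so J = R + 7.1·(cos -30°, sin -30°) = (-39.951, 3.5500). Since A1 is tangent to JH there, RJ ⟂ JH, so JH runs along (−sin -30°, cos -30°); with |JH| = 29.9, H = (-25.001, 29.444). Then |TH| = |H − T| = 38.627.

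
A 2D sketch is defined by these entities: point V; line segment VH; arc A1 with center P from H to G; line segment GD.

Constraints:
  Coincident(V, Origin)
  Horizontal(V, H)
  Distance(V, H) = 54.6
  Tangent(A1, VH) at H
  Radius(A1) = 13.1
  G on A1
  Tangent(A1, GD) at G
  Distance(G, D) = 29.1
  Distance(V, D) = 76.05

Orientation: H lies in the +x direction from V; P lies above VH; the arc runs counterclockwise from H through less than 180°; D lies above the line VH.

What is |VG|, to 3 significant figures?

69.2

Checks: |VH| = 54.60 ✓; |PG| = 13.10 ✓; ∠(PG, GD) = 90.00° ✓; |GD| = 29.10 ✓; |VD| = 76.05 ✓.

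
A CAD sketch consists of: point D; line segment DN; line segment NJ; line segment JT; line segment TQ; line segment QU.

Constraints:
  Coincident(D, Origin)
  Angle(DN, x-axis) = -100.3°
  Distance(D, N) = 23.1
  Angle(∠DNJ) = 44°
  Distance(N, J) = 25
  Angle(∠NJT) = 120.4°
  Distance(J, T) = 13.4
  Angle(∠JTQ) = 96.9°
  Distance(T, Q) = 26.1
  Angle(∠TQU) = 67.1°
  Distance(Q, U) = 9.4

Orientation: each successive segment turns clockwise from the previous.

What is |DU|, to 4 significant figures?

8.241

D is at the origin; DN runs at -100.3° with length 23.1, so N = (-4.130, -22.73). ∠DNJ = 44.0° gives NJ at 123.7° from the x-axis; with |NJ| = 25.0, J = (-18.00, -1.929). ∠NJT = 120.4° gives JT at 64.10° from the x-axis; with |JT| = 13.4, T = (-12.15, 10.13). ∠JTQ = 96.9° gives TQ at -19.00° from the x-axis; with |TQ| = 26.1, Q = (12.53, 1.628). ∠TQU = 67.1° gives QU at -131.9° from the x-axis; with |QU| = 9.4, U = (6.252, -5.369). Then |DU| = |U − D| = 8.241.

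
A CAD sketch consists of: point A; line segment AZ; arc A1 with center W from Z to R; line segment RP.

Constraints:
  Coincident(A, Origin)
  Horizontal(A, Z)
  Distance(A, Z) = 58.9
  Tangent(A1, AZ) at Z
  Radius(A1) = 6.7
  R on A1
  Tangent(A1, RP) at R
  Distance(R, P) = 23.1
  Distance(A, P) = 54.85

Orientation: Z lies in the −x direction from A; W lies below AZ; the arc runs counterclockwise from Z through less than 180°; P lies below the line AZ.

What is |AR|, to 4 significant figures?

64.66

A is at the origin; AZ is horizontal with |AZ| = 58.9 and Z on the −x side, so Z = (-58.90, 0.000). Tangency of A1 to AZ means the radius WZ is perpendicular to AZ, so W = Z + (0, -6.7) = (-58.90, -6.700). Since WR ⟂ RP (tangency), |WP| = √(6.7² + 23.1²) = 24.05 regardless of where R sits on A1. So P lies on both circle(A, 54.85) and circle(W, 24.05); the below-AZ intersection is P = (-47.30, -27.77). R is the foot of the tangent from P: R = (-63.64, -11.44).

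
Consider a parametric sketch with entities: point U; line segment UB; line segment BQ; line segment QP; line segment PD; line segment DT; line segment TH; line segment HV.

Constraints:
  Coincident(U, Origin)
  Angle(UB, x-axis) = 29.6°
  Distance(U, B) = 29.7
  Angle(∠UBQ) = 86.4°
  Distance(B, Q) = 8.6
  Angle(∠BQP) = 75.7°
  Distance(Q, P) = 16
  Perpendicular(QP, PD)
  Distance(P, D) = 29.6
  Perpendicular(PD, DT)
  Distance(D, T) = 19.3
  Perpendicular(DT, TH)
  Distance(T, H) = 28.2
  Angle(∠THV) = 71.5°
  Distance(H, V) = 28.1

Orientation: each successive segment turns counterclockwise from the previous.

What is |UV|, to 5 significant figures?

13.153

U is at the origin; UB runs at 29.6° with length 29.7, so B = (25.824, 14.670). ∠UBQ = 86.4° gives BQ at 123.20° from the x-axis; with |BQ| = 8.6, Q = (21.115, 21.866). ∠BQP = 75.7° gives QP at -132.50° from the x-axis; with |QP| = 16.0, P = (10.306, 10.070). The perpendicularity gives PD at right angles to QP, so PD runs at -42.500°; with |PD| = 29.6, D = (32.129, -9.9277). PD ⟂ DT, so DT runs at 47.500°; with |DT| = 19.3, T = (45.168, 4.3018). DT is perpendicular to TH, so TH runs at 137.50°; with |TH| = 28.2, H = (24.377, 23.353). ∠THV = 71.5° gives HV at -114.00° from the x-axis; with |HV| = 28.1, V = (12.947, -2.3172). Then |UV| = |V − U| = 13.153.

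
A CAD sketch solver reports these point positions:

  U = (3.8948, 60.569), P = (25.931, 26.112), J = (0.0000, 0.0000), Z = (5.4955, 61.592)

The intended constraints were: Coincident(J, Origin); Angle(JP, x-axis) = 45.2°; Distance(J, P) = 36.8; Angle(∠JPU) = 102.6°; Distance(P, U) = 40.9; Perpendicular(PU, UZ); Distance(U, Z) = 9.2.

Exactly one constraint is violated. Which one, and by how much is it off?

Distance(U, Z) = 9.2 — off by 7.30.

J = (0.00, 0.00) ✓; JP at 45.20° ✓; |JP| = 36.80 ✓; ∠JPU = 102.6° ✓; |PU| = 40.90 ✓; ∠(PU, UZ) = 90.02° ✓; |UZ| = 1.900 ✗.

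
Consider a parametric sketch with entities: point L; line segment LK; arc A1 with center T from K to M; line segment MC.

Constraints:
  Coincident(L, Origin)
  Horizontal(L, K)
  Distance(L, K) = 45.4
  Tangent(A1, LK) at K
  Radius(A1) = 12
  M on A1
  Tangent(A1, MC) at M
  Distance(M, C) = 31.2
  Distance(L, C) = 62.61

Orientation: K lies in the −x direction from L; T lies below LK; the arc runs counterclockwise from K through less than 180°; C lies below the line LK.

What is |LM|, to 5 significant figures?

58.812

Checks: L = (0.00, 0.00) ✓; |TM| = 12.00 ✓; ∠(TM, MC) = 90.00° ✓; |MC| = 31.20 ✓; |LC| = 62.61 ✓.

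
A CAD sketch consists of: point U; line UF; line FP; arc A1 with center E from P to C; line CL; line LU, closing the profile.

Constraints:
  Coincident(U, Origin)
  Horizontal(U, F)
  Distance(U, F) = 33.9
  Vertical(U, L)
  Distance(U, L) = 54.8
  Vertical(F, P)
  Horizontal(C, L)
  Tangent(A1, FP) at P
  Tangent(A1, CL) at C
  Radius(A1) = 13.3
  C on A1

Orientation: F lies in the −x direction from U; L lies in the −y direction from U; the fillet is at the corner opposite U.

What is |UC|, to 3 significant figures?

58.5

The virtual corner opposite U is at (-33.9, -54.8). The tangent condition forces EP to be normal to FP and A1 meets CL tangentially, so EC is at right angles to CL, with radius 13.3, so the center E sits 13.3 in from both sides at E = (-20.6, -41.5). That places the tangent points at P = (-33.9, -41.5) on FP and C = (-20.6, -54.8) on CL. Then |UC| = |C − U| = 58.5.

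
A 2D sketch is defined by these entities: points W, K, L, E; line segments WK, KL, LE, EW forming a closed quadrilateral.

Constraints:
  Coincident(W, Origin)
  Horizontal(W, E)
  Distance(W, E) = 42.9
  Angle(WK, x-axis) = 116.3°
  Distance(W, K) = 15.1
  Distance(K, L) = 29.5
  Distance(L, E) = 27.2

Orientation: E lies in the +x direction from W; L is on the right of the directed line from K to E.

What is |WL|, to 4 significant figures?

16.96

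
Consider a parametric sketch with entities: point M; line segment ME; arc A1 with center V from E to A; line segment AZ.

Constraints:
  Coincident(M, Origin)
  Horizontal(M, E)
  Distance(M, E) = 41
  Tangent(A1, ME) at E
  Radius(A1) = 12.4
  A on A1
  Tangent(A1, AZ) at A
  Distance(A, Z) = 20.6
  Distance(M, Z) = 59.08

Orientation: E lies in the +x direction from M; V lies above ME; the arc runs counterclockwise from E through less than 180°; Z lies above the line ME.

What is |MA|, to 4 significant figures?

55.23

Checks: ∠(VE, EM) = 90.00° ✓; |VE| = 12.40 ✓; |VA| = 12.40 ✓; ∠(VA, AZ) = 90.00° ✓; |AZ| = 20.60 ✓; |MZ| = 59.08 ✓.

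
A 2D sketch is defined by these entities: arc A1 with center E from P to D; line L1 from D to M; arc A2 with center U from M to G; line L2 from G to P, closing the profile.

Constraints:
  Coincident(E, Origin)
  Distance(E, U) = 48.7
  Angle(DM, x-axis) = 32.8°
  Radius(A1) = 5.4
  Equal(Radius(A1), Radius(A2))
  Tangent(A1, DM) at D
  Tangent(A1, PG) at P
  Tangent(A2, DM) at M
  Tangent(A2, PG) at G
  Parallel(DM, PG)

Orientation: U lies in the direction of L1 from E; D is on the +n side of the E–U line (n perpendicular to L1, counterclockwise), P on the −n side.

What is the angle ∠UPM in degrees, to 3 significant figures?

6.18°

The slot axis is L1's direction at 32.8°, so u = (cos 32.8°, sin 32.8°) = (0.841, 0.542) and n = (−sin 32.8°, cos 32.8°) = (-0.542, 0.841). E is at the origin and U lies 48.7 along u from E, so U = 48.7·u = (40.9, 26.4). Tangency of A1 to both parallel lines with radius 5.4 puts D and P at E ± 5.4·n: D = (-2.93, 4.54), P = (2.93, -4.54). Equal radii place M and G the same way about U: M = U + 5.4·n = (38.0, 30.9), G = U − 5.4·n = (43.9, 21.8). Then cos ∠UPM = PU·PM / (|PU||PM|), giving 6.18°.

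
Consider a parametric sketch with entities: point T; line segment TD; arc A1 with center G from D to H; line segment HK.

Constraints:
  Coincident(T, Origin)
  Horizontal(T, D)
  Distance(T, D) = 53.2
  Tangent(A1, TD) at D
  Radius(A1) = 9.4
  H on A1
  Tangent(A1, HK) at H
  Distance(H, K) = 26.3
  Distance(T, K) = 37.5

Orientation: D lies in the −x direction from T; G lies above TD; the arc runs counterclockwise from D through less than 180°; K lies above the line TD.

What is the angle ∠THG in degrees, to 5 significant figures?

144.42°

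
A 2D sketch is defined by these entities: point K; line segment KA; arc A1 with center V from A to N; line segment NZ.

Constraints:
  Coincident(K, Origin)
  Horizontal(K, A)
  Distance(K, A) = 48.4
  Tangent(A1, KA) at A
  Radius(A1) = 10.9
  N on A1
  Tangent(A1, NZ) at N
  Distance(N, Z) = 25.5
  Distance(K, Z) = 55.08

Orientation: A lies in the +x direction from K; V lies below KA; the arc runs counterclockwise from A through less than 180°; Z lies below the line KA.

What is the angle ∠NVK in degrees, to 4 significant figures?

19.05°

K is at the origin; KA is horizontal with |KA| = 48.4 and A on the +x side, so A = (48.40, 0.000). A1 meets KA tangentially, so VA is at right angles to KA, so V = A + (0, -10.9) = (48.40, -10.90). Since VN ⟂ NZ (tangency), |VZ| = √(10.9² + 25.5²) = 27.73 regardless of where N sits on A1. So Z lies on both circle(K, 55.08) and circle(V, 27.73); the below-KA intersection is Z = (40.39, -37.45). N is the foot of the tangent from Z: N = (37.57, -12.11).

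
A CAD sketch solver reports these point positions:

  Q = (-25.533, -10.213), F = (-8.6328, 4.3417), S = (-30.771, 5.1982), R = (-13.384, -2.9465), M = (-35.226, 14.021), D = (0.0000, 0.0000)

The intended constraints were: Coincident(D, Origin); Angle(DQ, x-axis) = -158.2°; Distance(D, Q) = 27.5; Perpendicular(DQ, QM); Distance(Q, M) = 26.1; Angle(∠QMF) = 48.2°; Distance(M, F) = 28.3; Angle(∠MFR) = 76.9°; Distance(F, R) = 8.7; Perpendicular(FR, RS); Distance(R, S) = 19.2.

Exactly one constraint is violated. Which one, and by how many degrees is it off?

Perpendicular(FR, RS) — off by 8.00°.

D = (0.00, 0.00) ✓; DQ at -158.2° ✓; |DQ| = 27.50 ✓; ∠(DQ, QM) = 90.00° ✓; |QM| = 26.10 ✓; ∠QMF = 48.20° ✓; |MF| = 28.30 ✓; ∠MFR = 76.90° ✓; |FR| = 8.700 ✓; ∠(FR, RS) = 82.00° ✗; |RS| = 19.20 ✓.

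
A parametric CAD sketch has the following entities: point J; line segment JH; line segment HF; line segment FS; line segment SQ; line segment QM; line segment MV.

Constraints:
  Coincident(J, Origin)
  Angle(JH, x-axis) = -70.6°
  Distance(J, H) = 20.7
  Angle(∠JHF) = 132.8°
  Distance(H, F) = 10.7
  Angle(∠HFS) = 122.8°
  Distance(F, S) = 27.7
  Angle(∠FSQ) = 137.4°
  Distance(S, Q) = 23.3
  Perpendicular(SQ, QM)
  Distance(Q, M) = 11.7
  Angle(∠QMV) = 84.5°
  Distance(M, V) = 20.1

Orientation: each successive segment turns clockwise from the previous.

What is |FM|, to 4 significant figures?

44.25

J is at the origin; JH runs at -70.6° with length 20.7, so H = (6.876, -19.52). ∠JHF = 132.8° gives HF at -117.8° from the x-axis; with |HF| = 10.7, F = (1.885, -28.99). ∠HFS = 122.8° gives FS at -175.0° from the x-axis; with |FS| = 27.7, S = (-25.71, -31.40). ∠FSQ = 137.4° gives SQ at 142.4° from the x-axis; with |SQ| = 23.3, Q = (-44.17, -17.19). SQ ⟂ QM, so QM runs at 52.40°; with |QM| = 11.7, M = (-37.03, -7.918). Then |FM| = |M − F| = 44.25.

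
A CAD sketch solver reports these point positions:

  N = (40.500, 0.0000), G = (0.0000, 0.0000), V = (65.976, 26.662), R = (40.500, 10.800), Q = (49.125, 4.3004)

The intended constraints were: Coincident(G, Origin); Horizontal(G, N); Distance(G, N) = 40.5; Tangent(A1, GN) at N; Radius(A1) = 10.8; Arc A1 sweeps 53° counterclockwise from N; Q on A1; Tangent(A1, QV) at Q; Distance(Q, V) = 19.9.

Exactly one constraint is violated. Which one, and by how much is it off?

Distance(Q, V) = 19.9 — off by 8.10.

G = (0.00, 0.00) ✓; G.y = 0.00, N.y = 0.00 ✓; |GN| = 40.50 ✓; ∠(RN, NG) = 90.00° ✓; |RN| = 10.80 ✓; bearing(R→Q) − bearing(R→N) = 53.00° ✓; |RQ| = 10.80 ✓; ∠(RQ, QV) = 90.00° ✓; |QV| = 28.00 ✗.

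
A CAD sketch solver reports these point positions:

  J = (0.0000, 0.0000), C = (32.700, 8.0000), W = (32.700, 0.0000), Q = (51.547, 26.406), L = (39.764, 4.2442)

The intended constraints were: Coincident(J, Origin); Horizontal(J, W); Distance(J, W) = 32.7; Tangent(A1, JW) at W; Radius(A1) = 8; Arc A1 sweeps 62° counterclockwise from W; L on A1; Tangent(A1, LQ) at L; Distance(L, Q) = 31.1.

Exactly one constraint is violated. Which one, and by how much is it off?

Distance(L, Q) = 31.1 — off by 6.00.

J = (0.00, 0.00) ✓; J.y = 0.00, W.y = 0.00 ✓; |JW| = 32.70 ✓; ∠(CW, WJ) = 90.00° ✓; |CW| = 8.000 ✓; bearing(C→L) − bearing(C→W) = 62.00° ✓; |CL| = 8.000 ✓; ∠(CL, LQ) = 90.00° ✓; |LQ| = 25.10 ✗.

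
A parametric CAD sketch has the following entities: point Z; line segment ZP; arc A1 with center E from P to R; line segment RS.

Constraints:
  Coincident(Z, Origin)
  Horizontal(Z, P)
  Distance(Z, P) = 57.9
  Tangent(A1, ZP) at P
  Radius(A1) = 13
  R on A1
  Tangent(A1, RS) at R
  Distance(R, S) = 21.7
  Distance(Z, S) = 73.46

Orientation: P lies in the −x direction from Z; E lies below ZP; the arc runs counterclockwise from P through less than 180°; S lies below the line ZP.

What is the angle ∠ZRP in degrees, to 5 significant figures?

40.799°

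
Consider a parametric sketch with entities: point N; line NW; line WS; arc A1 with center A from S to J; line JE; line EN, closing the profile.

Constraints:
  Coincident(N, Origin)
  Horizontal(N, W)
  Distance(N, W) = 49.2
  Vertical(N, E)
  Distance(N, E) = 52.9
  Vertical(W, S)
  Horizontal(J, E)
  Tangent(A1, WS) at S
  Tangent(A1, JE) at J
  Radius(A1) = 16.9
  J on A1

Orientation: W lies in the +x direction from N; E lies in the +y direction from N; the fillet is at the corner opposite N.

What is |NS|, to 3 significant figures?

61.0

N is at the origin; NW is horizontal with |NW| = 49.2 and W on the +x side, so W = (49.2, 0.00). NE is vertical with |NE| = 52.9 and E on the +y side, so E = (0.00, 52.9). The virtual corner opposite N is at (49.2, 52.9). A1 meets WS tangentially, so AS is at right angles to WS and tangency of A1 to JE means the radius AJ is perpendicular to JE, with radius 16.9, so the center A sits 16.9 in from both sides at A = (32.3, 36.0). That places the tangent points at S = (49.2, 36.0) on WS and J = (32.3, 52.9) on JE. Then |NS| = |S − N| = 61.0.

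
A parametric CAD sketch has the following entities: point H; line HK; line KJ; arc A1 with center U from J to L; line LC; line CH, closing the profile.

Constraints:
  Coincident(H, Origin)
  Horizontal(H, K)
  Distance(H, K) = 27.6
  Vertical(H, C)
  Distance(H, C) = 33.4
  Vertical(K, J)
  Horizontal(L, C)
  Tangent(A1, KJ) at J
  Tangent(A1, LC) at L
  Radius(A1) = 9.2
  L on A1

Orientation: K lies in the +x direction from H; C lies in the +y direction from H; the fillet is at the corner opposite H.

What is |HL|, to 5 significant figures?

38.133

H is at the origin; H and K share the same y with |HK| = 27.6 and K on the +x side, so K = (27.600, 0.0000). H and C share the same x with |HC| = 33.4 and C on the +y side, so C = (0.0000, 33.400). The virtual corner opposite H is at (27.600, 33.400). Tangency of A1 to KJ means the radius UJ is perpendicular to KJ and since A1 is tangent to LC there, UL ⟂ LC, with radius 9.2, so the center U sits 9.2 in from both sides at U = (18.400, 24.200). That places the tangent points at J = (27.600, 24.200) on KJ and L = (18.400, 33.400) on LC. Then |HL| = |L − H| = 38.133.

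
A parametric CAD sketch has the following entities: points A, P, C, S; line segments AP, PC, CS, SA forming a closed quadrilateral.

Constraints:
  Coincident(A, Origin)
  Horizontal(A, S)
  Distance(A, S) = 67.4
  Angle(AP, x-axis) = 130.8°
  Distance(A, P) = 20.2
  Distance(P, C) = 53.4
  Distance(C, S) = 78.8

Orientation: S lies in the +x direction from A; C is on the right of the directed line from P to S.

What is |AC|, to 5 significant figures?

37.027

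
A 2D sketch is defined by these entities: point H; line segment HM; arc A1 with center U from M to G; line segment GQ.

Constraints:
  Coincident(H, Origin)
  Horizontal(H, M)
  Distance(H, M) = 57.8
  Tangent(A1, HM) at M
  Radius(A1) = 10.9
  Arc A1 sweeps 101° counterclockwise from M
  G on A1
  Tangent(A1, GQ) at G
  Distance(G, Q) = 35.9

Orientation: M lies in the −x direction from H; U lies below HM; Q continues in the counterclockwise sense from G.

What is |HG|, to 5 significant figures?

69.719

The tangent condition forces UM to be normal to HM, so U = M + (0, -10.9) = (-57.800, -10.900). On A1, M sits at bearing 90° from U; a 101° counterclockwise sweep puts G at bearing 191°, so G = U + 10.9·(cos 191°, sin 191°) = (-68.500, -12.980). Then |HG| = |G − H| = 69.719.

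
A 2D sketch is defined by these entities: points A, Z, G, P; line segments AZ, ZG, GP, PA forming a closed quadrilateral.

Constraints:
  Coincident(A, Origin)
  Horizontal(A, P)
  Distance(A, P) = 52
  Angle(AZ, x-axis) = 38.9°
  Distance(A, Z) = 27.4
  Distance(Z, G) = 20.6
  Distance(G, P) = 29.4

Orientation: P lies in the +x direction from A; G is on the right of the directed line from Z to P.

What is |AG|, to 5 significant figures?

23.034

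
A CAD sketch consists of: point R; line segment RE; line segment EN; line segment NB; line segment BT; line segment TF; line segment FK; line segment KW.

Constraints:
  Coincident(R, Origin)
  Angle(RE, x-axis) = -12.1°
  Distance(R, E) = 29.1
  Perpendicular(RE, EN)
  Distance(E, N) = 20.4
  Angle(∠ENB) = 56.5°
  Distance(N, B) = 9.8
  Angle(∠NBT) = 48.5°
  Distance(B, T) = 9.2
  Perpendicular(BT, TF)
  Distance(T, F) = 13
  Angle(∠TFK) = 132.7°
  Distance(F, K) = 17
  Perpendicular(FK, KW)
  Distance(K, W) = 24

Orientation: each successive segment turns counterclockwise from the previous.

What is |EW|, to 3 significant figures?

36.8

R is at the origin; RE runs at -12.1° with length 29.1, so E = (28.5, -6.10). RE is perpendicular to EN, so EN runs at 77.9°; with |EN| = 20.4, N = (32.7, 13.8). ∠ENB = 56.5° gives NB at -159° from the x-axis; with |NB| = 9.8, B = (23.6, 10.3). ∠NBT = 48.5° gives BT at -27.1° from the x-axis; with |BT| = 9.2, T = (31.8, 6.08). The perpendicularity gives TF at right angles to BT, so TF runs at 62.9°; with |TF| = 13.0, F = (37.7, 17.7). ∠TFK = 132.7° gives FK at 110° from the x-axis; with |FK| = 17.0, K = (31.8, 33.6). The perpendicularity gives KW at right angles to FK, so KW runs at -160°; with |KW| = 24.0, W = (9.32, 25.3). Then |EW| = |W − E| = 36.8.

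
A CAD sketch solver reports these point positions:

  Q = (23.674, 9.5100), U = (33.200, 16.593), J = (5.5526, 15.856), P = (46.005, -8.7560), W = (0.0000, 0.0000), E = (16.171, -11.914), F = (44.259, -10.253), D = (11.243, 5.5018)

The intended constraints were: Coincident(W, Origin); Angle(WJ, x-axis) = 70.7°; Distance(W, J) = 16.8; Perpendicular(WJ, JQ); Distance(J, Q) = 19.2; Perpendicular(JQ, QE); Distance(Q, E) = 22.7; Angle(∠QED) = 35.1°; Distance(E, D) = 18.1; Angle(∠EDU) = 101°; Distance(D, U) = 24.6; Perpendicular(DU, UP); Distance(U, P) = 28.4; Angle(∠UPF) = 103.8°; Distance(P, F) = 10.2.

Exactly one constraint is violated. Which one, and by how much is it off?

Distance(P, F) = 10.2 — off by 7.90.

W = (0.00, 0.00) ✓; WJ at 70.70° ✓; |WJ| = 16.80 ✓; ∠(WJ, JQ) = 90.00° ✓; |JQ| = 19.20 ✓; ∠(JQ, QE) = 90.00° ✓; |QE| = 22.70 ✓; ∠QED = 35.10° ✓; |ED| = 18.10 ✓; ∠EDU = 101.0° ✓; |DU| = 24.60 ✓; ∠(DU, UP) = 90.00° ✓; |UP| = 28.40 ✓; ∠UPF = 103.8° ✓; |PF| = 2.300 ✗.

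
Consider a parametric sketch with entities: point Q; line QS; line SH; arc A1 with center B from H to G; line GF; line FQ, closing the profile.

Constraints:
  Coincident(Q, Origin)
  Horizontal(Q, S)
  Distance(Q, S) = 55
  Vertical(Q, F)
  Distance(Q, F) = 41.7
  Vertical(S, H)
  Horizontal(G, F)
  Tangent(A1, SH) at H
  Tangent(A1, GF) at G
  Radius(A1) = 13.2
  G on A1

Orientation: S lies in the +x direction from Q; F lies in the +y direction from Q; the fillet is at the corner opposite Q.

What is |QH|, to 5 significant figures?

61.946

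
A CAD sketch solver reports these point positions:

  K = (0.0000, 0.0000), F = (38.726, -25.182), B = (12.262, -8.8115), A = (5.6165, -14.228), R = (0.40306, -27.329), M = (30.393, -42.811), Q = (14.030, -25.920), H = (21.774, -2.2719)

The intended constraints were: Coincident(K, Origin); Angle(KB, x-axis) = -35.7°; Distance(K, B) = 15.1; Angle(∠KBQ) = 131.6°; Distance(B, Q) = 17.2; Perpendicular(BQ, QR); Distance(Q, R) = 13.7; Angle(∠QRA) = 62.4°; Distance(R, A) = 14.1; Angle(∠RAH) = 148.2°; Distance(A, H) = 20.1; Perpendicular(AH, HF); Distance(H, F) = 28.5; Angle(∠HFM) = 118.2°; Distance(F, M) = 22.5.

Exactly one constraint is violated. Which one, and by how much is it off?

Distance(F, M) = 22.5 — off by 3.00.

K = (0.00, 0.00) ✓; KB at -35.70° ✓; |KB| = 15.10 ✓; ∠KBQ = 131.6° ✓; |BQ| = 17.20 ✓; ∠(BQ, QR) = 90.00° ✓; |QR| = 13.70 ✓; ∠QRA = 62.40° ✓; |RA| = 14.10 ✓; ∠RAH = 148.2° ✓; |AH| = 20.10 ✓; ∠(AH, HF) = 90.00° ✓; |HF| = 28.50 ✓; ∠HFM = 118.2° ✓; |FM| = 19.50 ✗.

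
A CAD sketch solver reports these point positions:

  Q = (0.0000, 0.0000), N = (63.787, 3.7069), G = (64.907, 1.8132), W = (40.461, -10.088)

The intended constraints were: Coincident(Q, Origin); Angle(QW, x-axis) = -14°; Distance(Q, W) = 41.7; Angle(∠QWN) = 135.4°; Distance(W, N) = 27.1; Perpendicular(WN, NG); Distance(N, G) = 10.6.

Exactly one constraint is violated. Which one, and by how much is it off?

Distance(N, G) = 10.6 — off by 8.40.

Q = (0.00, 0.00) ✓; QW at -14.00° ✓; |QW| = 41.70 ✓; ∠QWN = 135.4° ✓; |WN| = 27.10 ✓; ∠(WN, NG) = 90.00° ✓; |NG| = 2.200 ✗.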